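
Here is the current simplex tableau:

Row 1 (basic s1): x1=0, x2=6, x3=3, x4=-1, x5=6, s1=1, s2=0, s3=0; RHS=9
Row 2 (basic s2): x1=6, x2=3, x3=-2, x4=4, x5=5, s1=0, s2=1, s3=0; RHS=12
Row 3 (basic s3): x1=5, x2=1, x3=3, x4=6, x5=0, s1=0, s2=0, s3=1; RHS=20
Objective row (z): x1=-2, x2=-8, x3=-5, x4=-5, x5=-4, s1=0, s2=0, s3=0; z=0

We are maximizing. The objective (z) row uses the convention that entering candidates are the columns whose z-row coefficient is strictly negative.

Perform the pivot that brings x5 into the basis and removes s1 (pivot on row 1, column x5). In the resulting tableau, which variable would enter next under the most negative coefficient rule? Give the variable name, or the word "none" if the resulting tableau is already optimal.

x4

Pivot element 6. New z-row = old z-row − (-4)·(row 1/6).
Updated z-row coefficients: x1: -2, x2: -4, x3: -3, x4: -17/3, x5: 0, s1: 2/3, s2: 0, s3: 0.
The most negative is -17/3 in column x4, so x4 would enter next.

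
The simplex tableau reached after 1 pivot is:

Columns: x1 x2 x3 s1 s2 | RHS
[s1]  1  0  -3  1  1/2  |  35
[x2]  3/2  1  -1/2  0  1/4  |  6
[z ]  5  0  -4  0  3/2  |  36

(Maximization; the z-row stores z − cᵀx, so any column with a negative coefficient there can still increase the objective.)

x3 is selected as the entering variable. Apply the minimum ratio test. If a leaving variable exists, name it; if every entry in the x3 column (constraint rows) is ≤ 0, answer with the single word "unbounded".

x3-column entries: row 1: -3, row 2: -1/2. All ≤ 0, so x3 can increase without bound; the LP is unbounded in this direction.

unbounded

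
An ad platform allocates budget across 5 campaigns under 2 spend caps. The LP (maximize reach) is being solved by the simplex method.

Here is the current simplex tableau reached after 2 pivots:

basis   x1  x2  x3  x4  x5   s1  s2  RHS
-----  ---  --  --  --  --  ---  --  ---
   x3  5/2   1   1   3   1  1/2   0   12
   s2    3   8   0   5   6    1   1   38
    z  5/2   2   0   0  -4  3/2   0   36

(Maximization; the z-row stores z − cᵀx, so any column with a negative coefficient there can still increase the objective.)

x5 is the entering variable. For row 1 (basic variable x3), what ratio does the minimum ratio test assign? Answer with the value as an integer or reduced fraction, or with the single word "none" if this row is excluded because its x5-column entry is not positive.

Ratio = RHS / (x5 entry) = 12 / 1 = 12.

12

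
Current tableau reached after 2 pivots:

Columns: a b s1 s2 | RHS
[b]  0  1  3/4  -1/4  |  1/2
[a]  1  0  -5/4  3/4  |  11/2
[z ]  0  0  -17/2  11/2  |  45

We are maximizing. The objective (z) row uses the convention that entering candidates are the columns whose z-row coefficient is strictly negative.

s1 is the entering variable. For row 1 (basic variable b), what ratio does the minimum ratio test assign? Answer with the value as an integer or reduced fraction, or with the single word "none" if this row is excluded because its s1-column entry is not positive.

2/3

Ratio = RHS / (s1 entry) = (1/2) / (3/4) = 2/3.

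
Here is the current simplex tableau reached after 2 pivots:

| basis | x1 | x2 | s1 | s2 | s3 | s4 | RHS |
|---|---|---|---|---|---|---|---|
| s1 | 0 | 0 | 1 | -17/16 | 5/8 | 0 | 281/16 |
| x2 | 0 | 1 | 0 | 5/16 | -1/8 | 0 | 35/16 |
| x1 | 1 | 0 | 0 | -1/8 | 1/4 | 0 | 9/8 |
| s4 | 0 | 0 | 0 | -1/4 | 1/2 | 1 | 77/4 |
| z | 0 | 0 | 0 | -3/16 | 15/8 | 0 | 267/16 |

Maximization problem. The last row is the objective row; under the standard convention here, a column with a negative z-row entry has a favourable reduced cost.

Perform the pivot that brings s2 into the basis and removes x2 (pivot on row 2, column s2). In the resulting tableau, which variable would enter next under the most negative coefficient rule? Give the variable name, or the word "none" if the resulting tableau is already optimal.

Pivot element 5/16. New z-row = old z-row − (-3/16)·(row 2/(5/16)).
Updated z-row coefficients: x1: 0, x2: 3/5, s1: 0, s2: 0, s3: 9/5, s4: 0.
No coefficient is strictly negative; the tableau after this pivot is optimal.

none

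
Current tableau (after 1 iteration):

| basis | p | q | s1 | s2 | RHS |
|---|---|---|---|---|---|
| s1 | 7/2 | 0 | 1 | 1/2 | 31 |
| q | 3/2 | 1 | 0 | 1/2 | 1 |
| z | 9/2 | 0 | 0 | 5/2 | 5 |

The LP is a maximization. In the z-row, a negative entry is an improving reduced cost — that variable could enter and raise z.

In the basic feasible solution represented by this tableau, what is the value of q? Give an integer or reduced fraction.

q is basic (row 2); its value is the RHS of that row: 1.

1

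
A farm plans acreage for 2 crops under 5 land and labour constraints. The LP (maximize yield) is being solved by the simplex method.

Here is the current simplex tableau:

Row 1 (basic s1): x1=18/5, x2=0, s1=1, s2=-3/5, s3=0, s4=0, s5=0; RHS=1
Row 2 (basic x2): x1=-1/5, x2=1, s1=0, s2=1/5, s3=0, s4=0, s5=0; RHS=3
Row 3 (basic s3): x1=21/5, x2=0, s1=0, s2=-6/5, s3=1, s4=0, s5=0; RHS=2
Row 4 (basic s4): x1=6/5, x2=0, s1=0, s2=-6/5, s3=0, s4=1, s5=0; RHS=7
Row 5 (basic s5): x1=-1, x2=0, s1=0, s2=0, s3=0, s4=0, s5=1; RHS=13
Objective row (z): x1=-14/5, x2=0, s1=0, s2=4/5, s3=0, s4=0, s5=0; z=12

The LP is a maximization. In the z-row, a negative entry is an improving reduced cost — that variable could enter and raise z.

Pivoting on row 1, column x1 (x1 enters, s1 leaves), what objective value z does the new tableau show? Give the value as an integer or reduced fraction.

115/9

Minimum ratio for x1: 1/(18/5) = 5/18.
z changes by −(z-row coeff of x1)·ratio = −(-14/5)·(5/18) = 7/9.
New z = 12 + (7/9) = 115/9.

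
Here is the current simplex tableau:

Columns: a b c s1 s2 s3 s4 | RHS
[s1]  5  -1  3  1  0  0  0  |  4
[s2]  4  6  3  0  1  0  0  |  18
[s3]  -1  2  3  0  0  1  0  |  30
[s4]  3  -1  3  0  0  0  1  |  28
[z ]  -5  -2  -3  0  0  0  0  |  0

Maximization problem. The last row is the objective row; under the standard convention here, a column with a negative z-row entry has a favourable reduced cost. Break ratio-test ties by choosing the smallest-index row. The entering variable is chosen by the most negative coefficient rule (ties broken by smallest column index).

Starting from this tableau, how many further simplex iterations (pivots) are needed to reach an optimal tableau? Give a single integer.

pivot: a in, s1 out → z = 4
pivot: b in, s2 out → z = 179/17
No improving column remains; optimal.

2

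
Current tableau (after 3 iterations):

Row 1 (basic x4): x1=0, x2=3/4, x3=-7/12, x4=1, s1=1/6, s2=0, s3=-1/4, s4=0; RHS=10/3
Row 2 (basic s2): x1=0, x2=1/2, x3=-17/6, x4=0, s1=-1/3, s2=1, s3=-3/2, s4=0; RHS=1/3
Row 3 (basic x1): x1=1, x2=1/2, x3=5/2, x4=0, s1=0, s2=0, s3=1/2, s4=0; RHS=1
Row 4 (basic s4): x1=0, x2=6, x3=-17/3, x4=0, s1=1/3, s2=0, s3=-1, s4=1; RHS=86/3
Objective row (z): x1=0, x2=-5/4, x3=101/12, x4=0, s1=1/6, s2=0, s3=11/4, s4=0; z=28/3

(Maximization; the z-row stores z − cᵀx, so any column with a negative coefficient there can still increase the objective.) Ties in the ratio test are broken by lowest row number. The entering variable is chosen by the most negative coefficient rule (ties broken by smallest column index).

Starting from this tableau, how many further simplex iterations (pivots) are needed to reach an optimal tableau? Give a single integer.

3

pivot: x2 in, s2 out → z = 61/6
pivot: s3 in, x1 out → z = 21/2
pivot: s1 in, s3 out → z = 23/2
No improving column remains; optimal.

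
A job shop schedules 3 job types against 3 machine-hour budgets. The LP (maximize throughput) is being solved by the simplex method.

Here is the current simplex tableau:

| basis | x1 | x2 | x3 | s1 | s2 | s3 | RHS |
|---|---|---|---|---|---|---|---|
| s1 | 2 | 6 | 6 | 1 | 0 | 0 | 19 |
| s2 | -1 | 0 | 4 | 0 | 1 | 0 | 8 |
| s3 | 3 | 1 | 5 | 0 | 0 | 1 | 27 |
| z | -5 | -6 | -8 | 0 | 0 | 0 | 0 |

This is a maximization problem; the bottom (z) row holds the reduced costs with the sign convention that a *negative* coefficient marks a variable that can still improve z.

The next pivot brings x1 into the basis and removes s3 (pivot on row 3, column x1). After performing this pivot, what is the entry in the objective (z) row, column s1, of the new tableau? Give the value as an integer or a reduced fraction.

Pivot element is row 3, column x1: 3.
Normalize row 3: new (row 3, s1) = 0/3 = 0.
z-row ← z-row − (-5)·(new row 3): 0 − (-5)·0 = 0.

0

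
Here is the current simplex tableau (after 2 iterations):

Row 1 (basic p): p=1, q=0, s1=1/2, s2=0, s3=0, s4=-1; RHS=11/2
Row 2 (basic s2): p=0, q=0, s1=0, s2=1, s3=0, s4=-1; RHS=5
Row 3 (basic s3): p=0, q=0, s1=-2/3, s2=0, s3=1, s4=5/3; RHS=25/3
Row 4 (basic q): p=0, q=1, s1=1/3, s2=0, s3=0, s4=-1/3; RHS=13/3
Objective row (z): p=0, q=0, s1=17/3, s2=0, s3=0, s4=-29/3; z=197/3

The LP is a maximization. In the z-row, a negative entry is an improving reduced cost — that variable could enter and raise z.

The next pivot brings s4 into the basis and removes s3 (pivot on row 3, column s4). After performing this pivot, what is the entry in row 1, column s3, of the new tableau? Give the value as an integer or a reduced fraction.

3/5

Pivot element is row 3, column s4: 5/3.
Normalize row 3: new (row 3, s3) = 1/(5/3) = 3/5.
row 1 ← row 1 − (-1)·(new row 3): 0 − (-1)·(3/5) = 3/5.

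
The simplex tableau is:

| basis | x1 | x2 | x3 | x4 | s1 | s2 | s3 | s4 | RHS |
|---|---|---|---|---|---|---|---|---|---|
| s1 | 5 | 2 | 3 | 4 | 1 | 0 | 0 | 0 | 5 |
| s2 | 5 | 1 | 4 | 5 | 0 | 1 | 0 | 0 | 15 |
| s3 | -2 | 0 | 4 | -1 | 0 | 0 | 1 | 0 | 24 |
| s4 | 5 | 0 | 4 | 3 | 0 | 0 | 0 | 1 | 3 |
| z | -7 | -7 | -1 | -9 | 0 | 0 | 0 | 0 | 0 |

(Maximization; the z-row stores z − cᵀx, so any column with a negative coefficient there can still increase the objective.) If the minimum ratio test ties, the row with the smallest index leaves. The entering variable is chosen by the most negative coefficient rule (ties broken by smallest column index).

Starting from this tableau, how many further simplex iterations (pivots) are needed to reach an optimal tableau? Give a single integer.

3

pivot: x4 in, s4 out → z = 9
pivot: x2 in, s1 out → z = 25/2
pivot: s4 in, x4 out → z = 35/2
No improving column remains; optimal.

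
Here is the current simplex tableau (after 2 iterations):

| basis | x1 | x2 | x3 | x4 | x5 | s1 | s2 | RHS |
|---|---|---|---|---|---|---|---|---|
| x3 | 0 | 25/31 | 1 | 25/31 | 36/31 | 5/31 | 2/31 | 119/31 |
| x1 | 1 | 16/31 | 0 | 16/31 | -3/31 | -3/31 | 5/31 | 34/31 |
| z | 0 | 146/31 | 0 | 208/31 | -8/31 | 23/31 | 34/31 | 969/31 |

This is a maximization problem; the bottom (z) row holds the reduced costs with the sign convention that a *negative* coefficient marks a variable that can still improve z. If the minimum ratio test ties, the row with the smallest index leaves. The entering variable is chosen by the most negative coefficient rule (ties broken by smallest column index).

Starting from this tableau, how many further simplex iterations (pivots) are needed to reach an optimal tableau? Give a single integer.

1

pivot: x5 in, x3 out → z = 289/9
No improving column remains; optimal.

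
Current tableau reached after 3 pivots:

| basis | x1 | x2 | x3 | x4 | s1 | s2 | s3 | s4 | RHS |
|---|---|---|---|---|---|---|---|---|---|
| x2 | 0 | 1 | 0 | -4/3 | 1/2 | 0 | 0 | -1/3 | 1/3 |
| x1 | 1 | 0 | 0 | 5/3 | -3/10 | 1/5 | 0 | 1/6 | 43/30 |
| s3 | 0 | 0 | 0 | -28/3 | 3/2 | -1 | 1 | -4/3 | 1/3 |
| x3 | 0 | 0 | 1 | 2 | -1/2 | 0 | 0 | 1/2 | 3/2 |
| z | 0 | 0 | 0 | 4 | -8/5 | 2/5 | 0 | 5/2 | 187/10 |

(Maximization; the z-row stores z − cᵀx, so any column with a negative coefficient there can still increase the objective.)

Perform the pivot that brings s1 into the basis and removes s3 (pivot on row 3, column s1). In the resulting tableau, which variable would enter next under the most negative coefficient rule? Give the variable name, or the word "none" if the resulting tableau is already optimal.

Pivot element 3/2. New z-row = old z-row − (-8/5)·(row 3/(3/2)).
Updated z-row coefficients: x1: 0, x2: 0, x3: 0, x4: -268/45, s1: 0, s2: -2/3, s3: 16/15, s4: 97/90.
The most negative is -268/45 in column x4, so x4 would enter next.

x4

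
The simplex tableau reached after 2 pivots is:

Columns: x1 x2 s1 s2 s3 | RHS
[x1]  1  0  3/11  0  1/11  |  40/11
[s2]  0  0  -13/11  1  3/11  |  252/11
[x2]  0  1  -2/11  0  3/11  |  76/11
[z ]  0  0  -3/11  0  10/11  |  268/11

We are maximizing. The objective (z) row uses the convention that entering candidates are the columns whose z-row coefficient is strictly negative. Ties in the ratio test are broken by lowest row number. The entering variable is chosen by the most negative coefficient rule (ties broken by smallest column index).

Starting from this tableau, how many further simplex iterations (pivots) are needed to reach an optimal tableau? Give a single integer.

pivot: s1 in, x1 out → z = 28
No improving column remains; optimal.

1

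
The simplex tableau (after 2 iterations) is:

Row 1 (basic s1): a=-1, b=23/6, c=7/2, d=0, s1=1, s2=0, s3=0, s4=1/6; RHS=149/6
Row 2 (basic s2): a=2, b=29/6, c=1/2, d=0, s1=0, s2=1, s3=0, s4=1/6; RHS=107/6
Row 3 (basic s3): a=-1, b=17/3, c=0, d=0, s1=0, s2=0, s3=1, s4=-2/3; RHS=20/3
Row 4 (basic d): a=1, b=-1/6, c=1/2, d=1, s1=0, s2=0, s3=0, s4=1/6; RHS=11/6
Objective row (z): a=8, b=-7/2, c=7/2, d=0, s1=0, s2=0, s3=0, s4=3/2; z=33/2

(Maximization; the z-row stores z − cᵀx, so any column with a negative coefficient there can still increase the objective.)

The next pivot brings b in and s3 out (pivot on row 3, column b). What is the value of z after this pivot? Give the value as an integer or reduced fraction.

Minimum ratio for b: (20/3)/(17/3) = 20/17.
z changes by −(z-row coeff of b)·ratio = −(-7/2)·(20/17) = 70/17.
New z = 33/2 + (70/17) = 701/34.

701/34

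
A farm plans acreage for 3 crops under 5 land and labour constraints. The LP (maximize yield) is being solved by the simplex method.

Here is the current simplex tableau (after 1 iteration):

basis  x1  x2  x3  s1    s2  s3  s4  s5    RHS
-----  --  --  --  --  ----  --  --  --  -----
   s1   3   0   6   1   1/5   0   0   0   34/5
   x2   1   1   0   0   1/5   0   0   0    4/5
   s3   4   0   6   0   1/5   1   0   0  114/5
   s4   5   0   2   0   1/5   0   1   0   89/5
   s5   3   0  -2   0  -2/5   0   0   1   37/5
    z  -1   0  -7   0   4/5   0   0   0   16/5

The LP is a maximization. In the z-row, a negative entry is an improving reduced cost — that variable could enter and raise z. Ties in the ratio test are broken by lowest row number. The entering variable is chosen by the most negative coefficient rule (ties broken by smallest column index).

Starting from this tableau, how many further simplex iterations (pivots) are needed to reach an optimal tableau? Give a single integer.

pivot: x3 in, s1 out → z = 167/15
No improving column remains; optimal.

1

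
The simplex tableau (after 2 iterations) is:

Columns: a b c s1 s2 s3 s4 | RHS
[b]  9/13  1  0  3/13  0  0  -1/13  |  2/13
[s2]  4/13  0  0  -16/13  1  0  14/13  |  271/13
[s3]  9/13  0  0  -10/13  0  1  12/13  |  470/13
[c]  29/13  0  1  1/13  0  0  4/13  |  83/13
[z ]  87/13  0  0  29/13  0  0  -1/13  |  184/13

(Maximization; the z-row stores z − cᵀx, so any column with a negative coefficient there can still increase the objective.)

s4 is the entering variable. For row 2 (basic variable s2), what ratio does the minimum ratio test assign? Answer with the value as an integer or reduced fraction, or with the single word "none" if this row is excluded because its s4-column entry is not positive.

Ratio = RHS / (s4 entry) = (271/13) / (14/13) = 271/14.

271/14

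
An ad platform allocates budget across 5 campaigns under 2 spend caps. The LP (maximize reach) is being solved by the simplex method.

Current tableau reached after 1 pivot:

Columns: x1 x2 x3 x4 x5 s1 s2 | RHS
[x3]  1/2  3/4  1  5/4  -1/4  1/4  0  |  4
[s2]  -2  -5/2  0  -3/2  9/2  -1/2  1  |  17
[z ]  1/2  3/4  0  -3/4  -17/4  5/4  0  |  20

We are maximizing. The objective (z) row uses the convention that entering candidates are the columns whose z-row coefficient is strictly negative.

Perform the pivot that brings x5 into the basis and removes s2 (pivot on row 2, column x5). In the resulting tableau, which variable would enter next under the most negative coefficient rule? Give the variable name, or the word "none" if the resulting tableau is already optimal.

x4

Pivot element 9/2. New z-row = old z-row − (-17/4)·(row 2/(9/2)).
Updated z-row coefficients: x1: -25/18, x2: -29/18, x3: 0, x4: -13/6, x5: 0, s1: 7/9, s2: 17/18.
The most negative is -13/6 in column x4, so x4 would enter next.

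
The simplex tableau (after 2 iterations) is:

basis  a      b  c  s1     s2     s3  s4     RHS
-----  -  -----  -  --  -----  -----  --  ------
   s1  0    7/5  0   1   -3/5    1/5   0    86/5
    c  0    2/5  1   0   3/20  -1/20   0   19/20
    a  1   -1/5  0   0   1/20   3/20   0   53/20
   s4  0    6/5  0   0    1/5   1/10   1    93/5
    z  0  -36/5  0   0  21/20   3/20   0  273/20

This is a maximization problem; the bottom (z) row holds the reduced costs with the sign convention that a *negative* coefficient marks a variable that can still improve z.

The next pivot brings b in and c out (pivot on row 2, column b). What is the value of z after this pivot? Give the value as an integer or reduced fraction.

Minimum ratio for b: (19/20)/(2/5) = 19/8.
z changes by −(z-row coeff of b)·ratio = −(-36/5)·(19/8) = 171/10.
New z = 273/20 + (171/10) = 123/4.

123/4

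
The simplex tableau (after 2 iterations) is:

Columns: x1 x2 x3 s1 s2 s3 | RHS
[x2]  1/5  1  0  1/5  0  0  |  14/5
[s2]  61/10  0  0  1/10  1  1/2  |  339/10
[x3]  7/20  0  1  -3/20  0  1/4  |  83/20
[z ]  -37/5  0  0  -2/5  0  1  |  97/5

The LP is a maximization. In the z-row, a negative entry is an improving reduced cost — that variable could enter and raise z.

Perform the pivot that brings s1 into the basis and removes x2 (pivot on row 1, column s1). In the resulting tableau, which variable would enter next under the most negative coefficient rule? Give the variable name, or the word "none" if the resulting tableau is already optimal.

x1

Pivot element 1/5. New z-row = old z-row − (-2/5)·(row 1/(1/5)).
Updated z-row coefficients: x1: -7, x2: 2, x3: 0, s1: 0, s2: 0, s3: 1.
The most negative is -7 in column x1, so x1 would enter next.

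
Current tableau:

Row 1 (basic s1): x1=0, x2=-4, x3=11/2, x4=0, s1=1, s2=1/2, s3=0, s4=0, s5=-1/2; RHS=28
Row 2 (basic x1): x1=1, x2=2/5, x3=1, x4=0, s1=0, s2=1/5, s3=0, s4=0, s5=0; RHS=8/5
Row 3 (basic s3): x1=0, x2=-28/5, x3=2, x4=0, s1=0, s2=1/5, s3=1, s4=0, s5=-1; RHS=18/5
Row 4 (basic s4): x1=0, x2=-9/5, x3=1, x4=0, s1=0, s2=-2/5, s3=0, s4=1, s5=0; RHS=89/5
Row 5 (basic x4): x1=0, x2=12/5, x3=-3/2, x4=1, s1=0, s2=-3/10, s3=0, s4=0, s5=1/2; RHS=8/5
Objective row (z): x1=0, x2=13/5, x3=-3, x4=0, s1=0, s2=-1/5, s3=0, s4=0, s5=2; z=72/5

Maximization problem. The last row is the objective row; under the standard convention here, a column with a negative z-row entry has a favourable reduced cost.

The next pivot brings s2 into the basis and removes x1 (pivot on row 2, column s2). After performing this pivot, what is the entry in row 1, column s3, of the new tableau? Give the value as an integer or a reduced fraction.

0

Pivot element is row 2, column s2: 1/5.
Normalize row 2: new (row 2, s3) = 0/(1/5) = 0.
row 1 ← row 1 − (1/2)·(new row 2): 0 − (1/2)·0 = 0.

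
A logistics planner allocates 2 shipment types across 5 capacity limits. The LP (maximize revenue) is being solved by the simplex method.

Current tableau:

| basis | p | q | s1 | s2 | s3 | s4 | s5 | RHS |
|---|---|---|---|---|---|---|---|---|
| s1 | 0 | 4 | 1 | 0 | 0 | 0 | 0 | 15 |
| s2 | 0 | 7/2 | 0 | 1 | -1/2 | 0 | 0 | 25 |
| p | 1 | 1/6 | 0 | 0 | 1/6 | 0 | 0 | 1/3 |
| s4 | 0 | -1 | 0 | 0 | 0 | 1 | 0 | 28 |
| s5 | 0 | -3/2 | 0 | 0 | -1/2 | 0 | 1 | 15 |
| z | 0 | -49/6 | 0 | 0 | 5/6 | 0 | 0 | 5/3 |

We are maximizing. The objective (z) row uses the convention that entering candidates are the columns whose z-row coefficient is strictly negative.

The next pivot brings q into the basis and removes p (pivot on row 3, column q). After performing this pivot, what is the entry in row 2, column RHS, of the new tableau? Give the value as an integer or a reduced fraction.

18

Pivot element is row 3, column q: 1/6.
Normalize row 3: new (row 3, RHS) = (1/3)/(1/6) = 2.
row 2 ← row 2 − (7/2)·(new row 3): 25 − (7/2)·2 = 18.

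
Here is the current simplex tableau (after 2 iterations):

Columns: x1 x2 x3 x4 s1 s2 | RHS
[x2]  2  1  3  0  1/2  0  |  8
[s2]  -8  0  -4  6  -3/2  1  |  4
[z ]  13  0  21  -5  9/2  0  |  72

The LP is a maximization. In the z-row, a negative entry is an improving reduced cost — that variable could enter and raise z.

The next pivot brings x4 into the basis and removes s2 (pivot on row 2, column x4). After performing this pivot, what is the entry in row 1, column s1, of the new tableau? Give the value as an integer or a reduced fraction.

1/2

Pivot element is row 2, column x4: 6.
Normalize row 2: new (row 2, s1) = (-3/2)/6 = -1/4.
row 1 ← row 1 − 0·(new row 2): 1/2 − 0·(-1/4) = 1/2.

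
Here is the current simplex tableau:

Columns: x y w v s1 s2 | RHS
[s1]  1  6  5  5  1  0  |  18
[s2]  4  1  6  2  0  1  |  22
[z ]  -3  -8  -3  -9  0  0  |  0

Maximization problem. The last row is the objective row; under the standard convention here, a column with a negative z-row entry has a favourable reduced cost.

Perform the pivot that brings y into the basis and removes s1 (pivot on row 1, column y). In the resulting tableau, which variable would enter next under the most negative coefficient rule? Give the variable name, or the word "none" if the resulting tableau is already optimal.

Pivot element 6. New z-row = old z-row − (-8)·(row 1/6).
Updated z-row coefficients: x: -5/3, y: 0, w: 11/3, v: -7/3, s1: 4/3, s2: 0.
The most negative is -7/3 in column v, so v would enter next.

v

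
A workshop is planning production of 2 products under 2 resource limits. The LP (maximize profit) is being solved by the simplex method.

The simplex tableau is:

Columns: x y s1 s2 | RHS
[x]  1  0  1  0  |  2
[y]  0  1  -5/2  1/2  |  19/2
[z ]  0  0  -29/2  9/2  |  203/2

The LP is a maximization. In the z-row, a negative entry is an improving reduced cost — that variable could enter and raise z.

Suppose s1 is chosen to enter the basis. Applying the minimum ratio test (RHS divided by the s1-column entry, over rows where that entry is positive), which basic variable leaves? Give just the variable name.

Ratios: row 1 (x): 2/1 = 2; row 2 (y): entry -5/2 ≤ 0, skip.
Minimum ratio 2 is in the x row, so x leaves.

x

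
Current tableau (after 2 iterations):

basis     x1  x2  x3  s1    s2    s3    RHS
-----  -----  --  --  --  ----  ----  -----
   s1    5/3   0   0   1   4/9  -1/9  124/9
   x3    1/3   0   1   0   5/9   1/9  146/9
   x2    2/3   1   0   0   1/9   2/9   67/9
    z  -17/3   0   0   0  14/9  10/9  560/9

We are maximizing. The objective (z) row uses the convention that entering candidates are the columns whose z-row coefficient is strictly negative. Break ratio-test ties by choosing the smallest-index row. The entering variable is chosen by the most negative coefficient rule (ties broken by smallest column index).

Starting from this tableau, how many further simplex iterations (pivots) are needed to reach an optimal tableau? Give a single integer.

pivot: x1 in, s1 out → z = 1636/15
No improving column remains; optimal.

1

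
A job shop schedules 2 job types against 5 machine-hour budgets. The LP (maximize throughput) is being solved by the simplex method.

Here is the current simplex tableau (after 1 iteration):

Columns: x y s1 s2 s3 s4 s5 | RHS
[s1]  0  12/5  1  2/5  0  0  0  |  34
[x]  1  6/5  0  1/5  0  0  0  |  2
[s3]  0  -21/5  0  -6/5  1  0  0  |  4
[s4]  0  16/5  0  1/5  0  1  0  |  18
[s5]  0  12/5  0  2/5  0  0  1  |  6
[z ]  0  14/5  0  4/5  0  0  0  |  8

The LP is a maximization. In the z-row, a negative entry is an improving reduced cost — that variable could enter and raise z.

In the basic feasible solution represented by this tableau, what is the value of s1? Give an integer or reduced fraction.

34

s1 is basic (row 1); its value is the RHS of that row: 34.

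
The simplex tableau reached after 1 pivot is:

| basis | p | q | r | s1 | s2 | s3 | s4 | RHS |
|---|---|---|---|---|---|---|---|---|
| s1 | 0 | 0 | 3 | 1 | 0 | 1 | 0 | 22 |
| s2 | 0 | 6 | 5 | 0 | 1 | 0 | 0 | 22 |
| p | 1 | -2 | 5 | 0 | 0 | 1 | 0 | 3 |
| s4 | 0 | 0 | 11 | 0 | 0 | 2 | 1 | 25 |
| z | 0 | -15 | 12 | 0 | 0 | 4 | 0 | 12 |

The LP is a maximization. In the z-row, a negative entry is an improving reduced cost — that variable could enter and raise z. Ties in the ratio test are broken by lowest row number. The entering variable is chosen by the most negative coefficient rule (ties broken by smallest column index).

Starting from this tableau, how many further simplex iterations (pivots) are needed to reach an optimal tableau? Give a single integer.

pivot: q in, s2 out → z = 67
No improving column remains; optimal.

1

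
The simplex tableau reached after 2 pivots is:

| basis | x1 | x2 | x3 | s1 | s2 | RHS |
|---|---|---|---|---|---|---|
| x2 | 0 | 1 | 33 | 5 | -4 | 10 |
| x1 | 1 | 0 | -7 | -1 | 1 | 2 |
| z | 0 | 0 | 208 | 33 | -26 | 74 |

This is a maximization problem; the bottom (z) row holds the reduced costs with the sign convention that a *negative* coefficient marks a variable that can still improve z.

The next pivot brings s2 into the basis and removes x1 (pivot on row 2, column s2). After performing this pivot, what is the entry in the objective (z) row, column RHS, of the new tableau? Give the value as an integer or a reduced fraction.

126

Pivot element is row 2, column s2: 1.
Normalize row 2: new (row 2, RHS) = 2/1 = 2.
z-row ← z-row − (-26)·(new row 2): 74 − (-26)·2 = 126.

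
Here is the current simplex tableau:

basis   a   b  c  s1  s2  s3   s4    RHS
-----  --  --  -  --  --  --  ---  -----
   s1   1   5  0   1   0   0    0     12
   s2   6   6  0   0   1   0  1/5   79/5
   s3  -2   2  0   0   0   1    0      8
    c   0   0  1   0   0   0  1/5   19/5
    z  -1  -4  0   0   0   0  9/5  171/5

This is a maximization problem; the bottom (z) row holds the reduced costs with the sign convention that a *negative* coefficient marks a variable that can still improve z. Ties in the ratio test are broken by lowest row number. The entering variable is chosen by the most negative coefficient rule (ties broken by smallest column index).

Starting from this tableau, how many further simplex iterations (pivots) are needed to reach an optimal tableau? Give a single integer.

pivot: b in, s1 out → z = 219/5
pivot: a in, s2 out → z = 5263/120
No improving column remains; optimal.

2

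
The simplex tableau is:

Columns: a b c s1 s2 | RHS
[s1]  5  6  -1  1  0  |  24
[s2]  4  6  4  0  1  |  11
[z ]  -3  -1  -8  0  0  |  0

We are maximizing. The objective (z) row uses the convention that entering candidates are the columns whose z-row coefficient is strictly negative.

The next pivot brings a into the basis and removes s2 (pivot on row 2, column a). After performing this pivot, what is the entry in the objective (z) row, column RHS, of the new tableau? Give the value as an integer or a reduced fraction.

33/4

Pivot element is row 2, column a: 4.
Normalize row 2: new (row 2, RHS) = 11/4 = 11/4.
z-row ← z-row − (-3)·(new row 2): 0 − (-3)·(11/4) = 33/4.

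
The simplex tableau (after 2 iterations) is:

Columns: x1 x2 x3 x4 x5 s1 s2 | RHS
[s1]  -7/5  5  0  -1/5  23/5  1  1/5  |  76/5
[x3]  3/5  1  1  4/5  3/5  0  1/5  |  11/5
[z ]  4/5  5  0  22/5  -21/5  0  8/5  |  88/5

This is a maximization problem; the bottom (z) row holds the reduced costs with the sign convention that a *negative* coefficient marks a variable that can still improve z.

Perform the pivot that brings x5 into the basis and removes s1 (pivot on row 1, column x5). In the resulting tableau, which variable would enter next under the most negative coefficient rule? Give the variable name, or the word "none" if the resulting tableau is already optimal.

Pivot element 23/5. New z-row = old z-row − (-21/5)·(row 1/(23/5)).
Updated z-row coefficients: x1: -11/23, x2: 220/23, x3: 0, x4: 97/23, x5: 0, s1: 21/23, s2: 41/23.
The most negative is -11/23 in column x1, so x1 would enter next.

x1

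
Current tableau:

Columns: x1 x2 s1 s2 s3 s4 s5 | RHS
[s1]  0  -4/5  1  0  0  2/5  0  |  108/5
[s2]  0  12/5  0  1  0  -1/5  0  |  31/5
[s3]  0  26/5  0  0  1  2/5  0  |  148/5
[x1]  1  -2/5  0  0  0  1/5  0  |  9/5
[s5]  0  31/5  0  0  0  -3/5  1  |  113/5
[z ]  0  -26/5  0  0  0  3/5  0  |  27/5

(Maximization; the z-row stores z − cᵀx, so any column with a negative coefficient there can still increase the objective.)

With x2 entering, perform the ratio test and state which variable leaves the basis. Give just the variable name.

Ratios: row 1 (s1): entry -4/5 ≤ 0, skip; row 2 (s2): (31/5)/(12/5) = 31/12; row 3 (s3): (148/5)/(26/5) = 74/13; row 4 (x1): entry -2/5 ≤ 0, skip; row 5 (s5): (113/5)/(31/5) = 113/31.
Minimum ratio 31/12 is in the s2 row, so s2 leaves.

s2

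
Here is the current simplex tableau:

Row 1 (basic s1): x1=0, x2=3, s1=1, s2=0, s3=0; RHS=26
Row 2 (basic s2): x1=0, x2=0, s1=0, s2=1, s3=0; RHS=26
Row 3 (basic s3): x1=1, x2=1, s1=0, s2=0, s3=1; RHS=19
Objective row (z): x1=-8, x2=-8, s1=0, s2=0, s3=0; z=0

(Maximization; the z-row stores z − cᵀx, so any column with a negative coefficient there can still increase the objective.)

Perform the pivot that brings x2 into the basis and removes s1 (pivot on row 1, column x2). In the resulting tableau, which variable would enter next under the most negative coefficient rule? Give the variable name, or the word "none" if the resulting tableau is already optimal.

x1

Pivot element 3. New z-row = old z-row − (-8)·(row 1/3).
Updated z-row coefficients: x1: -8, x2: 0, s1: 8/3, s2: 0, s3: 0.
The most negative is -8 in column x1, so x1 would enter next.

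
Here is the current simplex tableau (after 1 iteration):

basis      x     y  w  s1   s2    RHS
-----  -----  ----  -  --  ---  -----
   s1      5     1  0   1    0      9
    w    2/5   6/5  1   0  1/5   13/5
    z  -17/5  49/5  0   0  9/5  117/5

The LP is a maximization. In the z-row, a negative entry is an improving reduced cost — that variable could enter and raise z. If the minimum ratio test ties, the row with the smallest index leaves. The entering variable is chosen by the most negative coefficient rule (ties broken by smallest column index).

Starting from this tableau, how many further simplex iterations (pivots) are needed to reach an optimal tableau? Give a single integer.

1

pivot: x in, s1 out → z = 738/25
No improving column remains; optimal.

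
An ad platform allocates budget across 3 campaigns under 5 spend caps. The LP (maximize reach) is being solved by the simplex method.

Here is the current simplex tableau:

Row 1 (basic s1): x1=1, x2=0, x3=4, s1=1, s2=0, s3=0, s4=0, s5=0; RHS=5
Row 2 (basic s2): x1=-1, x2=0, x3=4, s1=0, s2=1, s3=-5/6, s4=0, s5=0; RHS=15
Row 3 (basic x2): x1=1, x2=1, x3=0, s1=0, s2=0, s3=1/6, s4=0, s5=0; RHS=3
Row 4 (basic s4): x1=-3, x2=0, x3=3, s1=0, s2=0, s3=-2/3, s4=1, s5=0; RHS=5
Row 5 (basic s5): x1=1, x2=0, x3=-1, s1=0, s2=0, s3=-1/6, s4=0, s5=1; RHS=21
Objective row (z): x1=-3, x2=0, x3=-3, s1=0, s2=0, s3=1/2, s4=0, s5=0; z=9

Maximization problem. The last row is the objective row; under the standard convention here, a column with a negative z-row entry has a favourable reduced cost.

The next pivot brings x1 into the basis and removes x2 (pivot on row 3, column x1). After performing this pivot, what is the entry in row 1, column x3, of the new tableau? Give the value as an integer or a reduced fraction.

4

Pivot element is row 3, column x1: 1.
Normalize row 3: new (row 3, x3) = 0/1 = 0.
row 1 ← row 1 − 1·(new row 3): 4 − 1·0 = 4.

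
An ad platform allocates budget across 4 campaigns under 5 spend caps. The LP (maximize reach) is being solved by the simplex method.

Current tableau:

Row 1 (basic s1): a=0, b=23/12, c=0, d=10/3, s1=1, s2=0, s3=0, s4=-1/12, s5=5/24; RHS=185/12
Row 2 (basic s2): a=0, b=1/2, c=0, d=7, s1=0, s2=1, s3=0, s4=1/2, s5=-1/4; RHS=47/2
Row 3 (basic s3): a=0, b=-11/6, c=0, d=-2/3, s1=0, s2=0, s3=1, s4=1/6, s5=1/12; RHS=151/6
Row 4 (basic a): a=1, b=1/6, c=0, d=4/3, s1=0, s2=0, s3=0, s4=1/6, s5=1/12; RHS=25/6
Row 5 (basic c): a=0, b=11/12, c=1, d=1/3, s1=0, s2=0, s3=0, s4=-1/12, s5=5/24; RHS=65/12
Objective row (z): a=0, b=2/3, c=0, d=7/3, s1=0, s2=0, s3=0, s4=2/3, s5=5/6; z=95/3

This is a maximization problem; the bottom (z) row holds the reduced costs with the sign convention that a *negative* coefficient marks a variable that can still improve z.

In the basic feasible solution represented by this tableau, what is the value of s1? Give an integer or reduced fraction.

s1 is basic (row 1); its value is the RHS of that row: 185/12.

185/12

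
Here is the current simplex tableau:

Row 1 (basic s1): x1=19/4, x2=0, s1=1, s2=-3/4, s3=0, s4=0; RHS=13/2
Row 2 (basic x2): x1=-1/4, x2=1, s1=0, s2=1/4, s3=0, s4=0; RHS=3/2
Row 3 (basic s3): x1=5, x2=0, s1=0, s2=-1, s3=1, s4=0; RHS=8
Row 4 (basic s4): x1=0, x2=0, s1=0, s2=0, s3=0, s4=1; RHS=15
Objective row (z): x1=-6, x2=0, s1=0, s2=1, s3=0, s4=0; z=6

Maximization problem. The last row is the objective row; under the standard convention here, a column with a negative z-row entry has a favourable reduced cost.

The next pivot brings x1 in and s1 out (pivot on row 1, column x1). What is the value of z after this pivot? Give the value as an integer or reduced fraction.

Minimum ratio for x1: (13/2)/(19/4) = 26/19.
z changes by −(z-row coeff of x1)·ratio = −(-6)·(26/19) = 156/19.
New z = 6 + (156/19) = 270/19.

270/19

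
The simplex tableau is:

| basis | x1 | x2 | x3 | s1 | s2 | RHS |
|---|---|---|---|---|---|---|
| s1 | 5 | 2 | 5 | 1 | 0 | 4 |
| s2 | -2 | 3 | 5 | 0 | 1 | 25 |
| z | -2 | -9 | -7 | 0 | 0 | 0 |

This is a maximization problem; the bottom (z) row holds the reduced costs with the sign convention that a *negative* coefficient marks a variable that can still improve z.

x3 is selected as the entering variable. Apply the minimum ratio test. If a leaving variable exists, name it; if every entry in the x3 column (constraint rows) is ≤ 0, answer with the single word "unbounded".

s1

Ratios: row 1 (s1): 4/5 = 4/5; row 2 (s2): 25/5 = 5.
Minimum ratio is in the s1 row, so s1 leaves.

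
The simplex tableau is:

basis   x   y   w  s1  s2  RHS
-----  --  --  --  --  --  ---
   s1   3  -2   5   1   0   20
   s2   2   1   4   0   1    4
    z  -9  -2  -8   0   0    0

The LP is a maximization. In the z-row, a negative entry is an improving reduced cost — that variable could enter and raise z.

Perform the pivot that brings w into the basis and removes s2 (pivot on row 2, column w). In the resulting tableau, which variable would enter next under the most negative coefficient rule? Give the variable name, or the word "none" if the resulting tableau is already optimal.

x

Pivot element 4. New z-row = old z-row − (-8)·(row 2/4).
Updated z-row coefficients: x: -5, y: 0, w: 0, s1: 0, s2: 2.
The most negative is -5 in column x, so x would enter next.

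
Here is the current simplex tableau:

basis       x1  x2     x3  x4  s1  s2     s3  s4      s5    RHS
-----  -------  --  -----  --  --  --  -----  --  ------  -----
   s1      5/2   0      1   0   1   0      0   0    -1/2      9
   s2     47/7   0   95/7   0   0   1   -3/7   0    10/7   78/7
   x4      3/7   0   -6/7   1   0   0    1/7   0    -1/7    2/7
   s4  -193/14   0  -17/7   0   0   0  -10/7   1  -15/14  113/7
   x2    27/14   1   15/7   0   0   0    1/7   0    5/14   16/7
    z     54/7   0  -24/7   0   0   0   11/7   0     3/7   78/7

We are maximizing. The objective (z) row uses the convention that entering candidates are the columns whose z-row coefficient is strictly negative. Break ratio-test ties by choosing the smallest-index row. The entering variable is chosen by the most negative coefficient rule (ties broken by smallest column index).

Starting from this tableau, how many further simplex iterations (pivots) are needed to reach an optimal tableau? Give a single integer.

1

pivot: x3 in, s2 out → z = 1326/95
No improving column remains; optimal.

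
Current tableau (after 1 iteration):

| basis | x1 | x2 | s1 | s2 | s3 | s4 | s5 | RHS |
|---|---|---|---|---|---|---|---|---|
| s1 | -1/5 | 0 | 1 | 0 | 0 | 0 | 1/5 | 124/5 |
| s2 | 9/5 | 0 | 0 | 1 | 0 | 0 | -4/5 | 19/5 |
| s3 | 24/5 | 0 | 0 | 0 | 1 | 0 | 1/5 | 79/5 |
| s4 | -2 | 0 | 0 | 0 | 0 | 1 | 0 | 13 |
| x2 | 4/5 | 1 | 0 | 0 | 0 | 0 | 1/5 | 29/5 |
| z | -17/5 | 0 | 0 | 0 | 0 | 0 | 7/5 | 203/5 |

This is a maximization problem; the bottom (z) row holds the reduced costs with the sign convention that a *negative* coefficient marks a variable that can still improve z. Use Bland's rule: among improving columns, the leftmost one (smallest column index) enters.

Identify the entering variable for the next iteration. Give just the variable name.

x1

Objective-row coefficients: x1: -17/5, x2: 0, s1: 0, s2: 0, s3: 0, s4: 0, s5: 7/5.
Improving columns: x1. Bland's rule picks the smallest column index → x1.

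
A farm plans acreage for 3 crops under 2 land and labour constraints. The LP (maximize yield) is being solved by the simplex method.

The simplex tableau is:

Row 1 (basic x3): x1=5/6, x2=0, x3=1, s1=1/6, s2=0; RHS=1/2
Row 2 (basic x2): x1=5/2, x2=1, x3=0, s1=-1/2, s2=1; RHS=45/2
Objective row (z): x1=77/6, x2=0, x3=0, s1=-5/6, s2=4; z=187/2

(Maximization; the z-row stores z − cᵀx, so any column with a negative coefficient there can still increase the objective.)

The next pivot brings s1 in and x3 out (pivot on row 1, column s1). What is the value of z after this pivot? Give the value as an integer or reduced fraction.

Minimum ratio for s1: (1/2)/(1/6) = 3.
z changes by −(z-row coeff of s1)·ratio = −(-5/6)·3 = 5/2.
New z = 187/2 + (5/2) = 96.

96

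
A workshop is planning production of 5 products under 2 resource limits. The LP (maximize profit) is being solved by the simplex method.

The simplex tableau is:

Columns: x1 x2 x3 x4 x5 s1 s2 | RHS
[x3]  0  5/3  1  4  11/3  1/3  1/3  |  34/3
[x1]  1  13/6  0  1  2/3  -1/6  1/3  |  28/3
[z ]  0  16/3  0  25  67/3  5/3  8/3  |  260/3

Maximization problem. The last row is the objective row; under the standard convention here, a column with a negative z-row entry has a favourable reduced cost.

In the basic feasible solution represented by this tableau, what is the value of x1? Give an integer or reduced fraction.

28/3

x1 is basic (row 2); its value is the RHS of that row: 28/3.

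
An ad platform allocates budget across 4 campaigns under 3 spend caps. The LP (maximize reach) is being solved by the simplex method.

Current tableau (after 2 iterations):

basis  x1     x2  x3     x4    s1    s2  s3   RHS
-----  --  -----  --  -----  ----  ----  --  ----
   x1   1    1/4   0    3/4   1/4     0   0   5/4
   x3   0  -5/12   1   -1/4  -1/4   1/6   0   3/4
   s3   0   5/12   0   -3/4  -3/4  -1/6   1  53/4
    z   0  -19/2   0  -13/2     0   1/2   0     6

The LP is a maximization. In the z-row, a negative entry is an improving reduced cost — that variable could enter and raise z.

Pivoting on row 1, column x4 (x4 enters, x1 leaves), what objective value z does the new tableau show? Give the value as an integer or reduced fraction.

Minimum ratio for x4: (5/4)/(3/4) = 5/3.
z changes by −(z-row coeff of x4)·ratio = −(-13/2)·(5/3) = 65/6.
New z = 6 + (65/6) = 101/6.

101/6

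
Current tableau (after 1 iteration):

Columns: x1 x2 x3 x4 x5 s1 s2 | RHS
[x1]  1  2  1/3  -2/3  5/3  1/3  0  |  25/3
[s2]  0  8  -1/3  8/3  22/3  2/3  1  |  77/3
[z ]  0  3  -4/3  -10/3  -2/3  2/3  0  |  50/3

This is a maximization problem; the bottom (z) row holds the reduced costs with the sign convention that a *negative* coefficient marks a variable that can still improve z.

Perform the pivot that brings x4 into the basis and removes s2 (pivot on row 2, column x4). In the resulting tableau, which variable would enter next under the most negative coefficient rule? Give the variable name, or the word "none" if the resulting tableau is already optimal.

Pivot element 8/3. New z-row = old z-row − (-10/3)·(row 2/(8/3)).
Updated z-row coefficients: x1: 0, x2: 13, x3: -7/4, x4: 0, x5: 17/2, s1: 3/2, s2: 5/4.
The most negative is -7/4 in column x3, so x3 would enter next.

x3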